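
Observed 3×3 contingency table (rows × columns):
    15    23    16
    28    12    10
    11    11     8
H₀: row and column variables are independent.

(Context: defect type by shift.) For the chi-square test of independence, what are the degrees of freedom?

df = (r−1)(c−1) = (3−1)·(3−1) = 4

degrees of freedom = 4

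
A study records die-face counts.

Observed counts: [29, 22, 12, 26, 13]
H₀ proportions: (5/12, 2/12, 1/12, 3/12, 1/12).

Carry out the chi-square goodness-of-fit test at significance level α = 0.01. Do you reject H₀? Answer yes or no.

n = 102; E_i = n·p_i = [42.50, 17.00, 8.50, 25.50, 8.50]
χ² = (29−42.50)²/42.50 + (22−17.00)²/17.00 + (12−8.50)²/8.50 + (26−25.50)²/25.50 + (13−8.50)²/8.50 = 9.5922
df = 4
p-value (upper-tail) = 0.04789
At α=0.01: p ≥ α → fail to reject H₀

reject H₀: no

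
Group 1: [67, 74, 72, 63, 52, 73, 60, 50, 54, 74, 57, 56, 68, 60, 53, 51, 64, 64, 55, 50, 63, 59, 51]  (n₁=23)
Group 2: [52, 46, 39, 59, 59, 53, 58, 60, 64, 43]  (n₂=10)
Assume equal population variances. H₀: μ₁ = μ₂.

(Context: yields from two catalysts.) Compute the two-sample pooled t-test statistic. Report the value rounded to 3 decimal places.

test statistic = 2.323

x̄₁=60.435, s₁=8.050, n₁=23
x̄₂=53.300, s₂=8.247, n₂=10
s_p² = [22·8.050² + 9·8.247²]/31 = 65.7339
SE = √(s_p²·(1/23+1/10)) = 3.0711
t = (60.435−53.300)/3.0711 = 2.3232
df = 31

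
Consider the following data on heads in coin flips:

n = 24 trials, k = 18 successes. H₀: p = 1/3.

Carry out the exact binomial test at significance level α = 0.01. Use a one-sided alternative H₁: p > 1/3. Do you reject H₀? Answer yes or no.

Exact binomial: n=24, k=18, p₀=1/3=0.3333
P(X≥18) from Σ C(n,i)·p₀^i·(1−p₀)^(n−i)
p-value (one-sided, H₁ greater) = 0.00004
At α=0.01: p < α → reject H₀

reject H₀: yes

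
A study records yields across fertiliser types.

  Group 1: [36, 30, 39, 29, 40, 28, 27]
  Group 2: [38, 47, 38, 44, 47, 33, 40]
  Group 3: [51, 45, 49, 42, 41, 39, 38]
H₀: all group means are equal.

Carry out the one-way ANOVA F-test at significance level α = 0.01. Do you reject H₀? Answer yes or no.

reject H₀: yes

Group means [32.71, 41.00, 43.57], grand mean 39.095
SSB = Σnᵢ(x̄ᵢ−x̄)² = 450.667; SSW = ΣΣ(x−x̄ᵢ)² = 491.143
MSB = 450.667/2 = 225.3333; MSW = 491.143/18 = 27.2857
F = MSB/MSW = 8.2583
df = (2, 18)
p-value (upper-tail) = 0.00285
At α=0.01: p < α → reject H₀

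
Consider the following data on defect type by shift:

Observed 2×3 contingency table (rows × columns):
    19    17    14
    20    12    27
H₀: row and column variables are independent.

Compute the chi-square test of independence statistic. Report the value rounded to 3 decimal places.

test statistic = 4.296

Row totals [50, 59], col totals [39, 29, 41], n=109
χ² = (19−17.89)²/17.89 + (17−13.30)²/13.30 + (14−18.81)²/18.81 + (20−21.11)²/21.11 + (12−15.70)²/15.70 + (27−22.19)²/22.19 = 4.2958
df = 2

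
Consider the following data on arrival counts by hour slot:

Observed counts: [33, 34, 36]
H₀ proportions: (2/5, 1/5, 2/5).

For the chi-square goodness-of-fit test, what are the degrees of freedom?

degrees of freedom = 2

df = k − 1 = 3 − 1 = 2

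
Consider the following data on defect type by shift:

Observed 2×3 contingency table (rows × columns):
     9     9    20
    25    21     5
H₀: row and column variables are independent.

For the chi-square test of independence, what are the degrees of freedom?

degrees of freedom = 2

df = (r−1)(c−1) = (2−1)·(3−1) = 2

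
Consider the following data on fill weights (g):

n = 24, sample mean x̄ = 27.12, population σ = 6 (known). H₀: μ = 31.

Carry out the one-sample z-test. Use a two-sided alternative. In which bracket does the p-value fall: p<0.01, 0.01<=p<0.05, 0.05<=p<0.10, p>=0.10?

SE = σ/√n = 6/√24 = 1.2247
z = (x̄−μ₀)/SE = (27.12−31)/1.2247 = -3.1680
p-value (two-sided) = 0.00153
→ bracket: p<0.01

p-value bracket: p<0.01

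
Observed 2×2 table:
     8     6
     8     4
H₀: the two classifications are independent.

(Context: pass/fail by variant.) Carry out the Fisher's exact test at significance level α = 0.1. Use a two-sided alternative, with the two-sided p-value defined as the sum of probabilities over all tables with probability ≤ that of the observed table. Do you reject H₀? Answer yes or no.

Margins: r₁=14, r₂=12, c₁=16, c₂=10, n=26
p_obs = C(14,8)·C(12,8)/C(26,16); sum pmf over tables with pmf ≤ p_obs
p-value (two-sided) = 0.70149
At α=0.1: p ≥ α → fail to reject H₀

reject H₀: no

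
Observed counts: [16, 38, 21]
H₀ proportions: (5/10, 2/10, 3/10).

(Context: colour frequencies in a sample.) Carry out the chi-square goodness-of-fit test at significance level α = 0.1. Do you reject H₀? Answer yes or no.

n = 75; E_i = n·p_i = [37.50, 15.00, 22.50]
χ² = (16−37.50)²/37.50 + (38−15.00)²/15.00 + (21−22.50)²/22.50 = 47.6933
df = 2
p-value (upper-tail) = 0.00000
At α=0.1: p < α → reject H₀

reject H₀: yes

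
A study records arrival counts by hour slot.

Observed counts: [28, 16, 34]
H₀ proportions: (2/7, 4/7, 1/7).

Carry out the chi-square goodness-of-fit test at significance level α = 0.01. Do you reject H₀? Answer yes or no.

reject H₀: yes

n = 78; E_i = n·p_i = [22.29, 44.57, 11.14]
χ² = (28−22.29)²/22.29 + (16−44.57)²/44.57 + (34−11.14)²/11.14 = 66.6667
df = 2
p-value (upper-tail) = 0.00000
At α=0.01: p < α → reject H₀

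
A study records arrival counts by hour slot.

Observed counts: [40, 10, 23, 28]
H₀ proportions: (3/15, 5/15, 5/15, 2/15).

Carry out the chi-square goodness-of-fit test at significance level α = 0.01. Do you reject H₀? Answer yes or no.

reject H₀: yes

n = 101; E_i = n·p_i = [20.20, 33.67, 33.67, 13.47]
χ² = (40−20.20)²/20.20 + (10−33.67)²/33.67 + (23−33.67)²/33.67 + (28−13.47)²/13.47 = 55.1089
df = 3
p-value (upper-tail) = 0.00000
At α=0.01: p < α → reject H₀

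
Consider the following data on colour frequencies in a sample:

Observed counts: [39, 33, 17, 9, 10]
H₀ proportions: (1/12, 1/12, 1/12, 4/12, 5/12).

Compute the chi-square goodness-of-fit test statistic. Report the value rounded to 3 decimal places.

test statistic = 218.583

n = 108; E_i = n·p_i = [9.00, 9.00, 9.00, 36.00, 45.00]
χ² = (39−9.00)²/9.00 + (33−9.00)²/9.00 + (17−9.00)²/9.00 + (9−36.00)²/36.00 + (10−45.00)²/45.00 = 218.5833
df = 4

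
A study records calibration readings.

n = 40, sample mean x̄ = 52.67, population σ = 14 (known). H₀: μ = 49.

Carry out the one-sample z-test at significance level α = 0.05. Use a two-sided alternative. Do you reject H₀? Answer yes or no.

SE = σ/√n = 14/√40 = 2.2136
z = (x̄−μ₀)/SE = (52.67−49)/2.2136 = 1.6579
p-value (two-sided) = 0.09733
At α=0.05: p ≥ α → fail to reject H₀

reject H₀: no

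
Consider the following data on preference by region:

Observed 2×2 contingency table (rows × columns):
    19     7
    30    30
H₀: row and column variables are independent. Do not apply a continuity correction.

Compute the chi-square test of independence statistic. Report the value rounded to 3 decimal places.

Row totals [26, 60], col totals [49, 37], n=86
χ² = (19−14.81)²/14.81 + (7−11.19)²/11.19 + (30−34.19)²/34.19 + (30−25.81)²/25.81 = 3.9408
df = 1

test statistic = 3.941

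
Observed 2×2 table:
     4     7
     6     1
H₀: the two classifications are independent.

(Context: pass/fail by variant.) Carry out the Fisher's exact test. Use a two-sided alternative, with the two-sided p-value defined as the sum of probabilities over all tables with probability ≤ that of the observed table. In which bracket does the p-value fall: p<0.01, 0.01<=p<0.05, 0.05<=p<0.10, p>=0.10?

p-value bracket: 0.05<=p<0.10

Margins: r₁=11, r₂=7, c₁=10, c₂=8, n=18
p_obs = C(11,4)·C(7,6)/C(18,10); sum pmf over tables with pmf ≤ p_obs
p-value (two-sided) = 0.06561
→ bracket: 0.05<=p<0.10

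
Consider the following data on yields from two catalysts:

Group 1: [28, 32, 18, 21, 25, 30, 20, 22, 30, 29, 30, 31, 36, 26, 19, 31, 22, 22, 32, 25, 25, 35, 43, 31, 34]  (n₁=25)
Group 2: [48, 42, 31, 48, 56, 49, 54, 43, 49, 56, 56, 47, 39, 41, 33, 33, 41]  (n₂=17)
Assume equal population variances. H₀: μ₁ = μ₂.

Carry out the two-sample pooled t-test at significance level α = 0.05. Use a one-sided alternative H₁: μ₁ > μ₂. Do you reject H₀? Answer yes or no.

reject H₀: no

x̄₁=27.880, s₁=6.051, n₁=25
x̄₂=45.059, s₂=8.151, n₂=17
s_p² = [24·6.051² + 16·8.151²]/40 = 48.5395
SE = √(s_p²·(1/25+1/17)) = 2.1902
t = (27.880−45.059)/2.1902 = -7.8436
df = 40
p-value (one-sided, H₁ greater) = 1.00000
At α=0.05: p ≥ α → fail to reject H₀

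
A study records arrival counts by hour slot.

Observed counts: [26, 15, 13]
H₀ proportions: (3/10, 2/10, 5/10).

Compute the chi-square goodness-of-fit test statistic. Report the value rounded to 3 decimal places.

n = 54; E_i = n·p_i = [16.20, 10.80, 27.00]
χ² = (26−16.20)²/16.20 + (15−10.80)²/10.80 + (13−27.00)²/27.00 = 14.8210
df = 2

test statistic = 14.821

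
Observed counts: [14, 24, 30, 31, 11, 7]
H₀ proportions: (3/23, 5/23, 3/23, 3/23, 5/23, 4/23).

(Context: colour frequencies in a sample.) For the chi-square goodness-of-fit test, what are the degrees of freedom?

df = k − 1 = 6 − 1 = 5

degrees of freedom = 5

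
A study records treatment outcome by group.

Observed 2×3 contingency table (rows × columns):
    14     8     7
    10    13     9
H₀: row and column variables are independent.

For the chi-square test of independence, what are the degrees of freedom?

degrees of freedom = 2

df = (r−1)(c−1) = (2−1)·(3−1) = 2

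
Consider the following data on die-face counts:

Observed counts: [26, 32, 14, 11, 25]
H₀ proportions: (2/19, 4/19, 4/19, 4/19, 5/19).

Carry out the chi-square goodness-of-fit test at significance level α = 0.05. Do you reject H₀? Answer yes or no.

n = 108; E_i = n·p_i = [11.37, 22.74, 22.74, 22.74, 28.42]
χ² = (26−11.37)²/11.37 + (32−22.74)²/22.74 + (14−22.74)²/22.74 + (11−22.74)²/22.74 + (25−28.42)²/28.42 = 32.4329
df = 4
p-value (upper-tail) = 0.00000
At α=0.05: p < α → reject H₀

reject H₀: yes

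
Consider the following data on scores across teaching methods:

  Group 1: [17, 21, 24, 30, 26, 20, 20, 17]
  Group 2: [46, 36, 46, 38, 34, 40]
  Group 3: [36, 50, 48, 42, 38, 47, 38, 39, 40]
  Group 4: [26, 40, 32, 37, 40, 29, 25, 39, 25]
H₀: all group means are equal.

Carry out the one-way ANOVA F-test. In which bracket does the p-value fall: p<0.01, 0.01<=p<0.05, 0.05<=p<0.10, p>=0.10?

p-value bracket: p<0.01

Group means [21.88, 40.00, 42.00, 32.56], grand mean 33.938
SSB = Σnᵢ(x̄ᵢ−x̄)² = 1986.778; SSW = ΣΣ(x−x̄ᵢ)² = 819.097
MSB = 1986.778/3 = 662.2593; MSW = 819.097/28 = 29.2535
F = MSB/MSW = 22.6387
df = (3, 28)
p-value (upper-tail) = 0.00000
→ bracket: p<0.01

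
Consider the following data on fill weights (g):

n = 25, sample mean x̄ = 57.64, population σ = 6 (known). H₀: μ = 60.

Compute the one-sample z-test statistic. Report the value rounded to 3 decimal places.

SE = σ/√n = 6/√25 = 1.2000
z = (x̄−μ₀)/SE = (57.64−60)/1.2000 = -1.9667

test statistic = -1.967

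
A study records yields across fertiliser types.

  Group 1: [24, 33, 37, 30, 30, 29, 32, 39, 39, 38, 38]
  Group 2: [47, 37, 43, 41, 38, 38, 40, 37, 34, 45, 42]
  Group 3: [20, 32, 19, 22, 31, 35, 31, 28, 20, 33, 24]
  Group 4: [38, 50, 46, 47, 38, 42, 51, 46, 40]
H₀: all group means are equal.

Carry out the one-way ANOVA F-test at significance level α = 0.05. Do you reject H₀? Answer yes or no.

Group means [33.55, 40.18, 26.82, 44.22], grand mean 35.810
SSB = Σnᵢ(x̄ᵢ−x̄)² = 1792.921; SSW = ΣΣ(x−x̄ᵢ)² = 947.556
MSB = 1792.921/3 = 597.6402; MSW = 947.556/38 = 24.9357
F = MSB/MSW = 23.9673
df = (3, 38)
p-value (upper-tail) = 0.00000
At α=0.05: p < α → reject H₀

reject H₀: yes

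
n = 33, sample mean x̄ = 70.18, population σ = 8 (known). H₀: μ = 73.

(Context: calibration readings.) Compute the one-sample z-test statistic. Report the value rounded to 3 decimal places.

test statistic = -2.025

SE = σ/√n = 8/√33 = 1.3926
z = (x̄−μ₀)/SE = (70.18−73)/1.3926 = -2.0250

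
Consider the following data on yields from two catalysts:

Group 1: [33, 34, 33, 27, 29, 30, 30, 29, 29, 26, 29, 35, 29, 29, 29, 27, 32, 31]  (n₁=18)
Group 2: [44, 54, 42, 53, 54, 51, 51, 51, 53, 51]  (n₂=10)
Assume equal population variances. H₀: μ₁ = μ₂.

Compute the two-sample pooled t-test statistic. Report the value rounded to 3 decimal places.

x̄₁=30.056, s₁=2.485, n₁=18
x̄₂=50.400, s₂=4.115, n₂=10
s_p² = [17·2.485² + 9·4.115²]/26 = 9.8979
SE = √(s_p²·(1/18+1/10)) = 1.2408
t = (30.056−50.400)/1.2408 = -16.3958
df = 26

test statistic = -16.396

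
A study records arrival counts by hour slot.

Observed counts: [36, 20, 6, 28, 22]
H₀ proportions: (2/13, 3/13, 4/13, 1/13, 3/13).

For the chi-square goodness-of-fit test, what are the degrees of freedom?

df = k − 1 = 5 − 1 = 4

degrees of freedom = 4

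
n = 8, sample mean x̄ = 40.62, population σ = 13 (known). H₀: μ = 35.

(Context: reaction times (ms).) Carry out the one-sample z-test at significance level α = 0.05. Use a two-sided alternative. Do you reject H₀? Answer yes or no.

reject H₀: no

SE = σ/√n = 13/√8 = 4.5962
z = (x̄−μ₀)/SE = (40.62−35)/4.5962 = 1.2228
p-value (two-sided) = 0.22142
At α=0.05: p ≥ α → fail to reject H₀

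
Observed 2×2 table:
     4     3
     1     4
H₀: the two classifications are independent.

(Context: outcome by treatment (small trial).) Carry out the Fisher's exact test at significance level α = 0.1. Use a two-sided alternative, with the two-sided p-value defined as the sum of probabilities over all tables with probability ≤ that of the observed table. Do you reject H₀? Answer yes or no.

Margins: r₁=7, r₂=5, c₁=5, c₂=7, n=12
p_obs = C(7,4)·C(5,1)/C(12,5); sum pmf over tables with pmf ≤ p_obs
p-value (two-sided) = 0.29293
At α=0.1: p ≥ α → fail to reject H₀

reject H₀: no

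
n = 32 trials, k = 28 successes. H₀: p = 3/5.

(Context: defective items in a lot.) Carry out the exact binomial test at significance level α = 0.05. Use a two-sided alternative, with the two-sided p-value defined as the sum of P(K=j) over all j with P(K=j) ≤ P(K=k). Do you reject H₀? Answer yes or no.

Exact binomial: n=32, k=28, p₀=3/5=0.6000
P(X=j) = C(n,j)·p₀^j·(1−p₀)^(n−j); p = Σ P(X=j) over j with P(X=j) ≤ P(X=28)
p-value (two-sided) = 0.00096
At α=0.05: p < α → reject H₀

reject H₀: yes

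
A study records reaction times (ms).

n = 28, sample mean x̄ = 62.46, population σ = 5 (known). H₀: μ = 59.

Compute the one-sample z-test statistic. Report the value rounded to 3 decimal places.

test statistic = 3.662

SE = σ/√n = 5/√28 = 0.9449
z = (x̄−μ₀)/SE = (62.46−59)/0.9449 = 3.6617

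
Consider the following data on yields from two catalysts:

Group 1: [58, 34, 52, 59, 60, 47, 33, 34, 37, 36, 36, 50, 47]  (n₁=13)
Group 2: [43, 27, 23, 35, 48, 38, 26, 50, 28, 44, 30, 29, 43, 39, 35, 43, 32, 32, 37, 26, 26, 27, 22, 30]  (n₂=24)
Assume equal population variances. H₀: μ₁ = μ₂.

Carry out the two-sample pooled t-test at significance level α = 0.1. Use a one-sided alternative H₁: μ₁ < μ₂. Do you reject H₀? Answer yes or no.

x̄₁=44.846, s₁=10.343, n₁=13
x̄₂=33.875, s₂=8.083, n₂=24
s_p² = [12·10.343² + 23·8.083²]/35 = 79.6091
SE = √(s_p²·(1/13+1/24)) = 3.0726
t = (44.846−33.875)/3.0726 = 3.5707
df = 35
p-value (one-sided, H₁ less) = 0.99947
At α=0.1: p ≥ α → fail to reject H₀

reject H₀: no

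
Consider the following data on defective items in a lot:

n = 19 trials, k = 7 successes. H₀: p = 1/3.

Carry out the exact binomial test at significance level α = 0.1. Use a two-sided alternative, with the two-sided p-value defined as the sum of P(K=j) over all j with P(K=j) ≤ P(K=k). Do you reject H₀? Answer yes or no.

Exact binomial: n=19, k=7, p₀=1/3=0.3333
P(X=j) = C(n,j)·p₀^j·(1−p₀)^(n−j); p = Σ P(X=j) over j with P(X=j) ≤ P(X=7)
p-value (two-sided) = 0.80876
At α=0.1: p ≥ α → fail to reject H₀

reject H₀: no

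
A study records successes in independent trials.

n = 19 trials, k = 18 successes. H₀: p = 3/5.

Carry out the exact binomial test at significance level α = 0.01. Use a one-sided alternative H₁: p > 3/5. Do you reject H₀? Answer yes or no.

reject H₀: yes

Exact binomial: n=19, k=18, p₀=3/5=0.6000
P(X≥18) from Σ C(n,i)·p₀^i·(1−p₀)^(n−i)
p-value (one-sided, H₁ greater) = 0.00083
At α=0.01: p < α → reject H₀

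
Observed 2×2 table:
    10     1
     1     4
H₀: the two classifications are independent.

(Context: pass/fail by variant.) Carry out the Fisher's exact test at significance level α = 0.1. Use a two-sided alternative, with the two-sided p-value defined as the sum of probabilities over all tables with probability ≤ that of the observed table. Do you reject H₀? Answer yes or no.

reject H₀: yes

Margins: r₁=11, r₂=5, c₁=11, c₂=5, n=16
p_obs = C(11,10)·C(5,1)/C(16,11); sum pmf over tables with pmf ≤ p_obs
p-value (two-sided) = 0.01282
At α=0.1: p < α → reject H₀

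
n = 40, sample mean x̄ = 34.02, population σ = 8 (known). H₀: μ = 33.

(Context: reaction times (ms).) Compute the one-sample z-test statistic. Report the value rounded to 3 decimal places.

SE = σ/√n = 8/√40 = 1.2649
z = (x̄−μ₀)/SE = (34.02−33)/1.2649 = 0.8064

test statistic = 0.806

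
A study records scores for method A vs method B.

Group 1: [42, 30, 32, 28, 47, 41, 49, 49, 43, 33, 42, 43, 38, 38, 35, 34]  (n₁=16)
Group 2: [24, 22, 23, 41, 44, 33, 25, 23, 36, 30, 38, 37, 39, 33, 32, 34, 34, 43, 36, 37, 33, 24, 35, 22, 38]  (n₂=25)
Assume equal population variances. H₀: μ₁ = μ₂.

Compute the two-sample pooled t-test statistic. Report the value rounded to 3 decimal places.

test statistic = 2.966

x̄₁=39.000, s₁=6.573, n₁=16
x̄₂=32.640, s₂=6.775, n₂=25
s_p² = [15·6.573² + 24·6.775²]/39 = 44.8656
SE = √(s_p²·(1/16+1/25)) = 2.1445
t = (39.000−32.640)/2.1445 = 2.9658
df = 39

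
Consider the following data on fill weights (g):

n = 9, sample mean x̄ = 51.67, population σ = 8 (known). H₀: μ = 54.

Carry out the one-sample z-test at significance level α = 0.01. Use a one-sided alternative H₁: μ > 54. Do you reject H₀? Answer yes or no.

SE = σ/√n = 8/√9 = 2.6667
z = (x̄−μ₀)/SE = (51.67−54)/2.6667 = -0.8737
p-value (one-sided, H₁ greater) = 0.80887
At α=0.01: p ≥ α → fail to reject H₀

reject H₀: no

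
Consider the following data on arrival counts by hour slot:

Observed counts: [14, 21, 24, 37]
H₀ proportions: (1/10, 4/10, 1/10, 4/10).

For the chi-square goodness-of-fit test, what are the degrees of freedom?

degrees of freedom = 3

df = k − 1 = 4 − 1 = 3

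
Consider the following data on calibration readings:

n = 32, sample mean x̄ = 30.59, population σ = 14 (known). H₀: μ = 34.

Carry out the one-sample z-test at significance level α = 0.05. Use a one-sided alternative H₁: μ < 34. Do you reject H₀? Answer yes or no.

reject H₀: no

SE = σ/√n = 14/√32 = 2.4749
z = (x̄−μ₀)/SE = (30.59−34)/2.4749 = -1.3778
p-value (one-sided, H₁ less) = 0.08413
At α=0.05: p ≥ α → fail to reject H₀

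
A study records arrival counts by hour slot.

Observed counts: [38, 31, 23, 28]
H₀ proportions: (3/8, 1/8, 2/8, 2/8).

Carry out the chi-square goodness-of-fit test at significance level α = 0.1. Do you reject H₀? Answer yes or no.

n = 120; E_i = n·p_i = [45.00, 15.00, 30.00, 30.00]
χ² = (38−45.00)²/45.00 + (31−15.00)²/15.00 + (23−30.00)²/30.00 + (28−30.00)²/30.00 = 19.9222
df = 3
p-value (upper-tail) = 0.00018
At α=0.1: p < α → reject H₀

reject H₀: yes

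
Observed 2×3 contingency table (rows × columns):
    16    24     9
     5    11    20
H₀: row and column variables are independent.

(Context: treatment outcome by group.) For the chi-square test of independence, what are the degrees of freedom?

degrees of freedom = 2

df = (r−1)(c−1) = (2−1)·(3−1) = 2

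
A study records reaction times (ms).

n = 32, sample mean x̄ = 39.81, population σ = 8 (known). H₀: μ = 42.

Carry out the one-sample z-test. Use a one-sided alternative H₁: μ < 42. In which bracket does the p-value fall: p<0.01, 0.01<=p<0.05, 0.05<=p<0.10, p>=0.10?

p-value bracket: 0.05<=p<0.10

SE = σ/√n = 8/√32 = 1.4142
z = (x̄−μ₀)/SE = (39.81−42)/1.4142 = -1.5486
p-value (one-sided, H₁ less) = 0.06074
→ bracket: 0.05<=p<0.10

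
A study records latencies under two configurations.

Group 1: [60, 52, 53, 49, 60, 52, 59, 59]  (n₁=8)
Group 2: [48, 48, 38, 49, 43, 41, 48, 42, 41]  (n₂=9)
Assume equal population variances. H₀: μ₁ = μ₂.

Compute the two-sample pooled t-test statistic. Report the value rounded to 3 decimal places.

x̄₁=55.500, s₁=4.440, n₁=8
x̄₂=44.222, s₂=4.055, n₂=9
s_p² = [7·4.440² + 8·4.055²]/15 = 17.9704
SE = √(s_p²·(1/8+1/9)) = 2.0599
t = (55.500−44.222)/2.0599 = 5.4750
df = 15

test statistic = 5.475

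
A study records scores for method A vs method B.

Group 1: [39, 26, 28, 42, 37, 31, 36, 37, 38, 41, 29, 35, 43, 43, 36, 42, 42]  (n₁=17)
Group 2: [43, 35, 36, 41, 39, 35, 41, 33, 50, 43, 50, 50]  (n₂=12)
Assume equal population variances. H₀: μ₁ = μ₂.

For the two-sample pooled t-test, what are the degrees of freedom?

degrees of freedom = 27

df = n₁ + n₂ − 2 = 17 + 12 − 2 = 27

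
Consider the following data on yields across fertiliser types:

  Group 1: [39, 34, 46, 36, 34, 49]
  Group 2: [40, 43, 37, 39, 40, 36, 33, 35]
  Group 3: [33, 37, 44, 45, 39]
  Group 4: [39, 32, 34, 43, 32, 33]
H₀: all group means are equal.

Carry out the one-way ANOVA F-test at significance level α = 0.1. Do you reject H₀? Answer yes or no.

reject H₀: no

Group means [39.67, 37.88, 39.60, 35.50], grand mean 38.080
SSB = Σnᵢ(x̄ᵢ−x̄)² = 66.932; SSW = ΣΣ(x−x̄ᵢ)² = 478.908
MSB = 66.932/3 = 22.3106; MSW = 478.908/21 = 22.8052
F = MSB/MSW = 0.9783
df = (3, 21)
p-value (upper-tail) = 0.42176
At α=0.1: p ≥ α → fail to reject H₀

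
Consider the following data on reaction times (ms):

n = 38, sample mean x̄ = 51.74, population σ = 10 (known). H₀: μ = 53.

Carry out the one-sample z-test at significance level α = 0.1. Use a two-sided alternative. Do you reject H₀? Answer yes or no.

reject H₀: no

SE = σ/√n = 10/√38 = 1.6222
z = (x̄−μ₀)/SE = (51.74−53)/1.6222 = -0.7767
p-value (two-sided) = 0.43733
At α=0.1: p ≥ α → fail to reject H₀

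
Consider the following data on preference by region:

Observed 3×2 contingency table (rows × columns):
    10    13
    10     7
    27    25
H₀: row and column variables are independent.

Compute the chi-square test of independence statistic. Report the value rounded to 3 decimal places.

Row totals [23, 17, 52], col totals [47, 45], n=92
χ² = (10−11.75)²/11.75 + (13−11.25)²/11.25 + (10−8.68)²/8.68 + (7−8.32)²/8.32 + (27−26.57)²/26.57 + (25−25.43)²/25.43 = 0.9546
df = 2

test statistic = 0.955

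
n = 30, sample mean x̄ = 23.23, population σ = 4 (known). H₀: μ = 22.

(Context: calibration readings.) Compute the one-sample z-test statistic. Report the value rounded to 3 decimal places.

test statistic = 1.684

SE = σ/√n = 4/√30 = 0.7303
z = (x̄−μ₀)/SE = (23.23−22)/0.7303 = 1.6842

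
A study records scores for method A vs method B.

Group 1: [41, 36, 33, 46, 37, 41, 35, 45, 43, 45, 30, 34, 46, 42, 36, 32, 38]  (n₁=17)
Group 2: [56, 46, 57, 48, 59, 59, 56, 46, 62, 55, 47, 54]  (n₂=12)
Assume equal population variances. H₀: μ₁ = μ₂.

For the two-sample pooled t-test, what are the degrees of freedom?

df = n₁ + n₂ − 2 = 17 + 12 − 2 = 27

degrees of freedom = 27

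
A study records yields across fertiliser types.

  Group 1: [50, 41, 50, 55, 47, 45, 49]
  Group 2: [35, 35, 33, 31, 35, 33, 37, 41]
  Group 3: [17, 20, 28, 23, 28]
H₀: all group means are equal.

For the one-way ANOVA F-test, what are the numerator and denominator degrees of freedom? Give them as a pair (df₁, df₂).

k = 3 groups, N = 20 total
df = (k−1, N−k) = (3−1, 20−3) = (2, 17)

degrees of freedom = [2, 17]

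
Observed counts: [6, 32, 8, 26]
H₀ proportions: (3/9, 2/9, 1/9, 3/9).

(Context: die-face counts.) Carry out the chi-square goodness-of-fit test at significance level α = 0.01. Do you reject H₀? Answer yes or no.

reject H₀: yes

n = 72; E_i = n·p_i = [24.00, 16.00, 8.00, 24.00]
χ² = (6−24.00)²/24.00 + (32−16.00)²/16.00 + (8−8.00)²/8.00 + (26−24.00)²/24.00 = 29.6667
df = 3
p-value (upper-tail) = 0.00000
At α=0.01: p < α → reject H₀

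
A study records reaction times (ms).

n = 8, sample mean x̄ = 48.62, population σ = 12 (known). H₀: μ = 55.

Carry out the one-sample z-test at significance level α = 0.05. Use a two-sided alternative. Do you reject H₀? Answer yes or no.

SE = σ/√n = 12/√8 = 4.2426
z = (x̄−μ₀)/SE = (48.62−55)/4.2426 = -1.5038
p-value (two-sided) = 0.13264
At α=0.05: p ≥ α → fail to reject H₀

reject H₀: no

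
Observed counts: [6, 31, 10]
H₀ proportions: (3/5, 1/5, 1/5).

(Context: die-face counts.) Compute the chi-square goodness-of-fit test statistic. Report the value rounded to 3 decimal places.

n = 47; E_i = n·p_i = [28.20, 9.40, 9.40]
χ² = (6−28.20)²/28.20 + (31−9.40)²/9.40 + (10−9.40)²/9.40 = 67.1489
df = 2

test statistic = 67.149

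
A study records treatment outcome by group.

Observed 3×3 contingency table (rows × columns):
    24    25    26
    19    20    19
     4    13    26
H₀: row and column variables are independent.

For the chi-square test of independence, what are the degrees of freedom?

degrees of freedom = 4

df = (r−1)(c−1) = (3−1)·(3−1) = 4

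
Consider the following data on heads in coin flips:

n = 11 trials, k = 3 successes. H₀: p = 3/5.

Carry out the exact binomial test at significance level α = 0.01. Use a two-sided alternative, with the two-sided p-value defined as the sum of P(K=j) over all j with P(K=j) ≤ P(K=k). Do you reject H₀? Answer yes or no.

reject H₀: no

Exact binomial: n=11, k=3, p₀=3/5=0.6000
P(X=j) = C(n,j)·p₀^j·(1−p₀)^(n−j); p = Σ P(X=j) over j with P(X=j) ≤ P(X=3)
p-value (two-sided) = 0.03291
At α=0.01: p ≥ α → fail to reject H₀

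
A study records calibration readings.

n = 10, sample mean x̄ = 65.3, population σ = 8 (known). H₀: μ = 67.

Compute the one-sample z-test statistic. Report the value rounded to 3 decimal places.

SE = σ/√n = 8/√10 = 2.5298
z = (x̄−μ₀)/SE = (65.3−67)/2.5298 = -0.6720

test statistic = -0.672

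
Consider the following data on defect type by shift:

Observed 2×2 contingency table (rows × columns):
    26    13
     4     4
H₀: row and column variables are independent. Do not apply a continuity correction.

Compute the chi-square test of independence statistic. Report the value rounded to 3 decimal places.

Row totals [39, 8], col totals [30, 17], n=47
χ² = (26−24.89)²/24.89 + (13−14.11)²/14.11 + (4−5.11)²/5.11 + (4−2.89)²/2.89 = 0.7987
df = 1

test statistic = 0.799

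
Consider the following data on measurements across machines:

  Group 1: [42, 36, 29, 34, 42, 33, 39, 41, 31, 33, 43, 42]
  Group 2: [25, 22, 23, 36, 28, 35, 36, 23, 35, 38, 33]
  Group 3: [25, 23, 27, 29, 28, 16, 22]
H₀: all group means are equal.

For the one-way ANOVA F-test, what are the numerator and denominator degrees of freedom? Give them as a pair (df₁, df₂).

k = 3 groups, N = 30 total
df = (k−1, N−k) = (3−1, 30−3) = (2, 27)

degrees of freedom = [2, 27]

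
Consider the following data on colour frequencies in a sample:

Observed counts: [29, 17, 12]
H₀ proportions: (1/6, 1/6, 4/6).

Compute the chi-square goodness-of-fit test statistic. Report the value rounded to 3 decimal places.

n = 58; E_i = n·p_i = [9.67, 9.67, 38.67]
χ² = (29−9.67)²/9.67 + (17−9.67)²/9.67 + (12−38.67)²/38.67 = 62.6207
df = 2

test statistic = 62.621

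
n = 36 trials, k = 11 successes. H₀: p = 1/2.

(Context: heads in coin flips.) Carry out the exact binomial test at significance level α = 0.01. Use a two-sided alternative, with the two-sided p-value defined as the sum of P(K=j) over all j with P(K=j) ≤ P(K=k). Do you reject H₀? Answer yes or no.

Exact binomial: n=36, k=11, p₀=1/2=0.5000
P(X=j) = C(n,j)·p₀^j·(1−p₀)^(n−j); p = Σ P(X=j) over j with P(X=j) ≤ P(X=11)
p-value (two-sided) = 0.02882
At α=0.01: p ≥ α → fail to reject H₀

reject H₀: no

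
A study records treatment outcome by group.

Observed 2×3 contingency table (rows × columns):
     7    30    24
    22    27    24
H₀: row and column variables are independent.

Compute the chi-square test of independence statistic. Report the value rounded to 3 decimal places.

Row totals [61, 73], col totals [29, 57, 48], n=134
χ² = (7−13.20)²/13.20 + (30−25.95)²/25.95 + (24−21.85)²/21.85 + (22−15.80)²/15.80 + (27−31.05)²/31.05 + (24−26.15)²/26.15 = 6.8972
df = 2

test statistic = 6.897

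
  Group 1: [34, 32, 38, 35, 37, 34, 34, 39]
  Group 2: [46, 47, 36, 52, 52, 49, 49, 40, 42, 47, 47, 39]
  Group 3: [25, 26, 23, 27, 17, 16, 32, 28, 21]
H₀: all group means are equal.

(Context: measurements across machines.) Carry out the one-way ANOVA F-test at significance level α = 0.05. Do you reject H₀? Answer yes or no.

Group means [35.38, 45.50, 23.89], grand mean 36.000
SSB = Σnᵢ(x̄ᵢ−x̄)² = 2406.236; SSW = ΣΣ(x−x̄ᵢ)² = 547.764
MSB = 2406.236/2 = 1203.1181; MSW = 547.764/26 = 21.0678
F = MSB/MSW = 57.1068
df = (2, 26)
p-value (upper-tail) = 0.00000
At α=0.05: p < α → reject H₀

reject H₀: yes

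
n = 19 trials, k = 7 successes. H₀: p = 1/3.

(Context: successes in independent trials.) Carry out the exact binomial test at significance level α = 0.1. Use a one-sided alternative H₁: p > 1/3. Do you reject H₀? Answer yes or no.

reject H₀: no

Exact binomial: n=19, k=7, p₀=1/3=0.3333
P(X≥7) from Σ C(n,i)·p₀^i·(1−p₀)^(n−i)
p-value (one-sided, H₁ greater) = 0.45691
At α=0.1: p ≥ α → fail to reject H₀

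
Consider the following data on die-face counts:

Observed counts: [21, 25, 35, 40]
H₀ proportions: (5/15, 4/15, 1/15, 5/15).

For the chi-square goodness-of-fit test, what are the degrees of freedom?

df = k − 1 = 4 − 1 = 3

degrees of freedom = 3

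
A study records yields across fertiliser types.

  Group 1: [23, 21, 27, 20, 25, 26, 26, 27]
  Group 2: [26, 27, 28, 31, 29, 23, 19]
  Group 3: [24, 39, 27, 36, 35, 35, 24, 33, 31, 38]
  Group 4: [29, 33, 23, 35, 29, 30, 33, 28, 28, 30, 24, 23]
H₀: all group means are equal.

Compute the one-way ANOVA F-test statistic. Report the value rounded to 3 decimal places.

Group means [24.38, 26.14, 32.20, 28.75], grand mean 28.243
SSB = Σnᵢ(x̄ᵢ−x̄)² = 310.229; SSW = ΣΣ(x−x̄ᵢ)² = 590.582
MSB = 310.229/3 = 103.4096; MSW = 590.582/33 = 17.8964
F = MSB/MSW = 5.7782
df = (3, 33)

test statistic = 5.778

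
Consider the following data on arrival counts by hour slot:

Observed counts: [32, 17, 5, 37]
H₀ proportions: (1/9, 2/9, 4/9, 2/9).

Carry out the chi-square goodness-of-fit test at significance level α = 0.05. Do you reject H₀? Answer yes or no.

reject H₀: yes

n = 91; E_i = n·p_i = [10.11, 20.22, 40.44, 20.22]
χ² = (32−10.11)²/10.11 + (17−20.22)²/20.22 + (5−40.44)²/40.44 + (37−20.22)²/20.22 = 92.8819
df = 3
p-value (upper-tail) = 0.00000
At α=0.05: p < α → reject H₀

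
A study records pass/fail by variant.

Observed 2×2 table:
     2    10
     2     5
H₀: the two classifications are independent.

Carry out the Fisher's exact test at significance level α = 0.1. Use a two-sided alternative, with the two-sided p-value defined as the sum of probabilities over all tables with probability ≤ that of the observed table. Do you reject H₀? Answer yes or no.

reject H₀: no

Margins: r₁=12, r₂=7, c₁=4, c₂=15, n=19
p_obs = C(12,2)·C(7,2)/C(19,4); sum pmf over tables with pmf ≤ p_obs
p-value (two-sided) = 0.60268
At α=0.1: p ≥ α → fail to reject H₀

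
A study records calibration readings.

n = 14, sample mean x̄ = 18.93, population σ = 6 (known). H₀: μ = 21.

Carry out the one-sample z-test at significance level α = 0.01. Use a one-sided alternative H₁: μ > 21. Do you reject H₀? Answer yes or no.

reject H₀: no

SE = σ/√n = 6/√14 = 1.6036
z = (x̄−μ₀)/SE = (18.93−21)/1.6036 = -1.2909
p-value (one-sided, H₁ greater) = 0.90163
At α=0.01: p ≥ α → fail to reject H₀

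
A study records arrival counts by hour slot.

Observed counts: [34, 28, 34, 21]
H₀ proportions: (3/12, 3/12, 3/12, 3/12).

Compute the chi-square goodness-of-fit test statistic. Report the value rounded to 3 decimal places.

n = 117; E_i = n·p_i = [29.25, 29.25, 29.25, 29.25]
χ² = (34−29.25)²/29.25 + (28−29.25)²/29.25 + (34−29.25)²/29.25 + (21−29.25)²/29.25 = 3.9231
df = 3

test statistic = 3.923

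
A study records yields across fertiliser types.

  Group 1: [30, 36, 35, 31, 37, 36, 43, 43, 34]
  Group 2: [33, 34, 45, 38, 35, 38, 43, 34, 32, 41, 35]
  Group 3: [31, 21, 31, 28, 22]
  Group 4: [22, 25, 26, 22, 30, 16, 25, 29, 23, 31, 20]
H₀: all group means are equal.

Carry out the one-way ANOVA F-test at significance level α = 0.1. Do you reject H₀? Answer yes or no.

reject H₀: yes

Group means [36.11, 37.09, 26.60, 24.45], grand mean 31.528
SSB = Σnᵢ(x̄ᵢ−x̄)² = 1201.247; SSW = ΣΣ(x−x̄ᵢ)² = 645.725
MSB = 1201.247/3 = 400.4157; MSW = 645.725/32 = 20.1789
F = MSB/MSW = 19.8433
df = (3, 32)
p-value (upper-tail) = 0.00000
At α=0.1: p < α → reject H₀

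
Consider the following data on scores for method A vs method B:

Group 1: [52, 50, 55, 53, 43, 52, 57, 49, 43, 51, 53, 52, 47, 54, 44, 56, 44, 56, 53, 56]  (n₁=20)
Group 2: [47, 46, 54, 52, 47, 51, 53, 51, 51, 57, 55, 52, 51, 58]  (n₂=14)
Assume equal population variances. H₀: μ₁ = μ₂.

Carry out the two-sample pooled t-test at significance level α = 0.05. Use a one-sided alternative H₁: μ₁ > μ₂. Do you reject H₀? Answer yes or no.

reject H₀: no

x̄₁=51.000, s₁=4.577, n₁=20
x̄₂=51.786, s₂=3.556, n₂=14
s_p² = [19·4.577² + 13·3.556²]/32 = 17.5737
SE = √(s_p²·(1/20+1/14)) = 1.4608
t = (51.000−51.786)/1.4608 = -0.5379
df = 32
p-value (one-sided, H₁ greater) = 0.70280
At α=0.05: p ≥ α → fail to reject H₀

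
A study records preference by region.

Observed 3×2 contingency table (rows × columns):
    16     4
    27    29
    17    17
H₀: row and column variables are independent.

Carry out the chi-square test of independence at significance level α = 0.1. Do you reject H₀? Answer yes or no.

Row totals [20, 56, 34], col totals [60, 50], n=110
χ² = (16−10.91)²/10.91 + (4−9.09)²/9.09 + (27−30.55)²/30.55 + (29−25.45)²/25.45 + (17−18.55)²/18.55 + (17−15.45)²/15.45 = 6.4154
df = 2
p-value (upper-tail) = 0.04045
At α=0.1: p < α → reject H₀

reject H₀: yes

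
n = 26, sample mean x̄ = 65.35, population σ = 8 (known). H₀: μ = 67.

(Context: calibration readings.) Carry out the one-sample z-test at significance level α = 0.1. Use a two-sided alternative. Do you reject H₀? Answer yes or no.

reject H₀: no

SE = σ/√n = 8/√26 = 1.5689
z = (x̄−μ₀)/SE = (65.35−67)/1.5689 = -1.0517
p-value (two-sided) = 0.29295
At α=0.1: p ≥ α → fail to reject H₀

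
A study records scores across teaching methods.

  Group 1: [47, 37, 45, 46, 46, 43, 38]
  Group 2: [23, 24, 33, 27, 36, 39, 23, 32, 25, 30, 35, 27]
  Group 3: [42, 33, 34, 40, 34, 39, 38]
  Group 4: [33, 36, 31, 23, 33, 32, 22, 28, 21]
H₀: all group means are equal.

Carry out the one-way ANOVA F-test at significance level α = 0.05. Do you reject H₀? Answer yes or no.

Group means [43.14, 29.50, 37.14, 28.78], grand mean 33.571
SSB = Σnᵢ(x̄ᵢ−x̄)² = 1136.302; SSW = ΣΣ(x−x̄ᵢ)² = 744.270
MSB = 1136.302/3 = 378.7672; MSW = 744.270/31 = 24.0087
F = MSB/MSW = 15.7762
df = (3, 31)
p-value (upper-tail) = 0.00000
At α=0.05: p < α → reject H₀

reject H₀: yes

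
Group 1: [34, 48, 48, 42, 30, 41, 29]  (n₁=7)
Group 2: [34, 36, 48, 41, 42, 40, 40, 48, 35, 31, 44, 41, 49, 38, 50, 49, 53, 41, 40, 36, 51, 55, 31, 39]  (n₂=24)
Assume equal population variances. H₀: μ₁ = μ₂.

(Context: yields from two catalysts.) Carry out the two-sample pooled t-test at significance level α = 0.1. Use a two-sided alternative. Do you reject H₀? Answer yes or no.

x̄₁=38.857, s₁=7.967, n₁=7
x̄₂=42.167, s₂=6.838, n₂=24
s_p² = [6·7.967² + 23·6.838²]/29 = 50.2135
SE = √(s_p²·(1/7+1/24)) = 3.0439
t = (38.857−42.167)/3.0439 = -1.0872
df = 29
p-value (two-sided) = 0.28588
At α=0.1: p ≥ α → fail to reject H₀

reject H₀: no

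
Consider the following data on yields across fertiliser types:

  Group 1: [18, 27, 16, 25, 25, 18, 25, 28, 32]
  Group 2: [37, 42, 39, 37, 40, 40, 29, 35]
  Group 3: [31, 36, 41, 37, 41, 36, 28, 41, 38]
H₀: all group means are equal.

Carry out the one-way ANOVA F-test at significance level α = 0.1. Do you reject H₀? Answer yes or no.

reject H₀: yes

Group means [23.78, 37.38, 36.56], grand mean 32.385
SSB = Σnᵢ(x̄ᵢ−x̄)² = 1022.501; SSW = ΣΣ(x−x̄ᵢ)² = 507.653
MSB = 1022.501/2 = 511.2505; MSW = 507.653/23 = 22.0719
F = MSB/MSW = 23.1630
df = (2, 23)
p-value (upper-tail) = 0.00000
At α=0.1: p < α → reject H₀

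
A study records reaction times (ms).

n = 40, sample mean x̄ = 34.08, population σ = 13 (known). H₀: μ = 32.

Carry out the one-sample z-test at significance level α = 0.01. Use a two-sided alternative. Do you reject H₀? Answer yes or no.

SE = σ/√n = 13/√40 = 2.0555
z = (x̄−μ₀)/SE = (34.08−32)/2.0555 = 1.0119
p-value (two-sided) = 0.31157
At α=0.01: p ≥ α → fail to reject H₀

reject H₀: no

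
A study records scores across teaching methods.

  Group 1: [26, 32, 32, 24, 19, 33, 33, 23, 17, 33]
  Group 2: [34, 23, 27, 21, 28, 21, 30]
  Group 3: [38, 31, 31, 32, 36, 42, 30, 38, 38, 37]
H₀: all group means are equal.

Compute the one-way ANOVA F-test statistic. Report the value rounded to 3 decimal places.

Group means [27.20, 26.29, 35.30], grand mean 29.963
SSB = Σnᵢ(x̄ᵢ−x̄)² = 455.834; SSW = ΣΣ(x−x̄ᵢ)² = 637.129
MSB = 455.834/2 = 227.9172; MSW = 637.129/24 = 26.5470
F = MSB/MSW = 8.5854
df = (2, 24)

test statistic = 8.585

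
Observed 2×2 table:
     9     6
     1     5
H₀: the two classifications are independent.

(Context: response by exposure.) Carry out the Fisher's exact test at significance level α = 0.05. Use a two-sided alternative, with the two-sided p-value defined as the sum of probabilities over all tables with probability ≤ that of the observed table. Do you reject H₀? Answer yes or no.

reject H₀: no

Margins: r₁=15, r₂=6, c₁=10, c₂=11, n=21
p_obs = C(15,9)·C(6,1)/C(21,10); sum pmf over tables with pmf ≤ p_obs
p-value (two-sided) = 0.14861
At α=0.05: p ≥ α → fail to reject H₀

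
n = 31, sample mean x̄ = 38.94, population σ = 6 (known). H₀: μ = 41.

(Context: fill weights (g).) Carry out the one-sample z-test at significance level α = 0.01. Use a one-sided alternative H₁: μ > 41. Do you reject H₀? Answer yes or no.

reject H₀: no

SE = σ/√n = 6/√31 = 1.0776
z = (x̄−μ₀)/SE = (38.94−41)/1.0776 = -1.9116
p-value (one-sided, H₁ greater) = 0.97204
At α=0.01: p ≥ α → fail to reject H₀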